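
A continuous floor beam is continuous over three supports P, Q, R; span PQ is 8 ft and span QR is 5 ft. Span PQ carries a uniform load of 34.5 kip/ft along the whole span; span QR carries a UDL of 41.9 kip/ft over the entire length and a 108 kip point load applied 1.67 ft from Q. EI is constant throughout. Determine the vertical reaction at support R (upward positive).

R_R = 89.08 kip

Take M_Q as the redundant. Released structure: two simple spans PQ and QR with a hinge at Q.
Discontinuity in slope at Q on the released structure — sum the simple-span end rotations:
  span PQ: UDL 34.5: wL³/(24EI) = 736/EI
  span QR: UDL 41.9: wL³/(24EI) = 218.2/EI
  span QR: point load 108 at a = 1.67: Pab(L + b)/(6LEI) = 166.8/EI
  relative rotation θ_0 = (736 + 385)/EI = 1121/EI
A unit hogging moment at Q produces rotation L₁/(3EI) + L₂/(3EI) = 4.333/EI.
Slope continuity at Q: θ_0 = M_Q·4.333/EI, so M_Q = 1121/4.333 = 258.7 kip·ft (hogging).
Span QR, ΣM about R: R_Q^{QR}·5 = 883.4 + 258.7, so R_Q^{QR} = 228.4 kip and R_R = 317.5 − 228.4 = 89.08 kip.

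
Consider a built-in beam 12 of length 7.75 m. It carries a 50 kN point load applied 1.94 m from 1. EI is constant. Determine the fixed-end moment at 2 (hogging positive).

Take the two fixed-end moments M_1, M_2 as redundants; the released structure is the simple span 12.
On the primary (simply-supported) span, the end slopes from the loading are:
  at 1: point load 50 at a = 1.94: Pab(L + b)/(6LEI) = 164.3/EI
  at 2: point load 50 at a = 1.94: Pab(L + a)/(6LEI) = 117.4/EI
  θ_10 = 164.3/EI,  θ_20 = 117.4/EI
Flexibility coefficients: a unit moment at one end gives L/(3EI) there and L/(6EI) at the far end, so f₁₁ = f₂₂ = 2.583/EI and f₁₂ = f₂₁ = 1.292/EI.
Compatibility — zero rotation at each built-in end:
  2.583 M_1 + 1.292 M_2 = 164.3
  1.292 M_1 + 2.583 M_2 = 117.4
Solving the pair gives M_1 = 54.52 kN·m and M_2 = 18.2 kN·m (hogging).

M_2 = 18.2 kN·m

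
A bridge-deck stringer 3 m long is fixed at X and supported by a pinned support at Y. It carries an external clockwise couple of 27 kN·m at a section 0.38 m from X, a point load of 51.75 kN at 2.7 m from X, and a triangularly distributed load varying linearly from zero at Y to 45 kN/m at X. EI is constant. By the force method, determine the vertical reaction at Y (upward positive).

R_Y = 60.72 kN

Remove the prop at Y; the released (primary) structure is a cantilever built in at X.
Downward deflection at the released point Y due to the loads:
  clockwise couple 27 at a = 0.38: M₀a(2L − a)/(2EI) = 28.83/EI
  point load 51.75 at a = 2.7: Pa²(3L − a)/(6EI) = 396.1/EI
  triangular load, peak 45 at the fixed end: w₀L⁴/(30EI) = 121.5/EI
  δ_0 = 546.5/EI
Flexibility coefficient — unit upward force at Y: δ_{YY} = L³/(3EI) = 9/EI.
The prop prevents deflection at Y: R_Y = δ_0/δ_{YY} = 546.5/9 = 60.72 kN.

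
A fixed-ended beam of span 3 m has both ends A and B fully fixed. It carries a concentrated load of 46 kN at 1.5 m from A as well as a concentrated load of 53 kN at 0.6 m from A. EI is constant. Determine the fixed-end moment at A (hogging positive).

Release both end moments; the primary structure is a simply-supported span AB with redundants M_A and M_B.
On the primary (simply-supported) span, the end slopes from the loading are:
  at A: point load 46 at a = 1.5: Pab(L + b)/(6LEI) = 25.88/EI
  at B: point load 46 at a = 1.5: Pab(L + a)/(6LEI) = 25.88/EI
  at A: point load 53 at a = 0.6: Pab(L + b)/(6LEI) = 22.9/EI
  at B: point load 53 at a = 0.6: Pab(L + a)/(6LEI) = 15.26/EI
  θ_A0 = 48.77/EI,  θ_B0 = 41.14/EI
Flexibility coefficients: a unit moment at one end gives L/(3EI) there and L/(6EI) at the far end, so f₁₁ = f₂₂ = 1/EI and f₁₂ = f₂₁ = 0.5/EI.
Compatibility — zero rotation at each built-in end:
  1 M_A + 0.5 M_B = 48.77
  0.5 M_A + 1 M_B = 41.14
Solving the pair gives M_A = 37.6 kN·m and M_B = 22.34 kN·m (hogging).

M_A = 37.6 kN·m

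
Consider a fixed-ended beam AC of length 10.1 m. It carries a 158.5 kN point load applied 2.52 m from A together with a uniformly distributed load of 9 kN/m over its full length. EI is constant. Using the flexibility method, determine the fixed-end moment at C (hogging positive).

M_C = 151.3 kN·m

Take the two fixed-end moments M_A, M_C as redundants; the released structure is the simple span AC.
On the primary (simply-supported) span, the end slopes from the loading are:
  at A: point load 158.5 at a = 2.52: Pab(L + b)/(6LEI) = 883.3/EI
  at C: point load 158.5 at a = 2.52: Pab(L + a)/(6LEI) = 630.5/EI
  at A: UDL 9: wL³/(24EI) = 386.4/EI
  at C: UDL 9: wL³/(24EI) = 386.4/EI
  θ_A0 = 1270/EI,  θ_C0 = 1017/EI
Flexibility coefficients: a unit moment at one end gives L/(3EI) there and L/(6EI) at the far end, so f₁₁ = f₂₂ = 3.367/EI and f₁₂ = f₂₁ = 1.683/EI.
Compatibility — zero rotation at each built-in end:
  3.367 M_A + 1.683 M_C = 1270
  1.683 M_A + 3.367 M_C = 1017
Solving the pair gives M_A = 301.5 kN·m and M_C = 151.3 kN·m (hogging).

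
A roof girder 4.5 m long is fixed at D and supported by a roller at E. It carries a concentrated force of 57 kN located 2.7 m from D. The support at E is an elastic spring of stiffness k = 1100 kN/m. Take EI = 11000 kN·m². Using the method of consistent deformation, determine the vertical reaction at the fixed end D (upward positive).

Choose R_E as the redundant. The primary structure is the cantilever fixed at D.
Deflection at E on the released cantilever, summing each load's contribution:
  point load 57 at a = 2.7: Pa²(3L − a)/(6EI) = 748/EI
Tip deflection under a unit load at E: L³/(3EI) = 30.38/EI.
With EI = 11000 kN·m²: δ_0 = 0.067996 m and δ_{EE} = 0.002761 m/kN.
Compatibility — the spring shortens by R_E/k under the reaction it provides: δ_0 − R_E·δ_{EE} = R_E/k. With 1/k = 0.000909 m/kN, R_E = δ_0 / (δ_{EE} + 1/k) = 0.067996 / (0.002761 + 0.000909) = 18.53 kN.
Vertical equilibrium: R_D = ΣP − R_E = 57 − 18.53 = 38.47 kN.

R_D = 38.47 kN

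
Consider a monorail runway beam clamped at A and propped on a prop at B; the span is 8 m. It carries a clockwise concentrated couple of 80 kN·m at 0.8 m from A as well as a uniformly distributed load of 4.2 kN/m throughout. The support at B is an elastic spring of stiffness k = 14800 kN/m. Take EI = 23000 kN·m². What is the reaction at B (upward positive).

R_B = 15.31 kN

Take the reaction at B as the redundant and release it; the primary structure is a cantilever fixed at A.
Downward deflection at the released point B due to the loads:
  clockwise couple 80 at a = 0.8: M₀a(2L − a)/(2EI) = 486.4/EI
  UDL 4.2: wL⁴/(8EI) = 2150/EI
  δ_0 = 2637/EI
Flexibility coefficient — unit upward force at B: δ_{BB} = L³/(3EI) = 170.7/EI.
With EI = 23000 kN·m²: δ_0 = 0.11464 m and δ_{BB} = 0.00742 m/kN.
Compatibility — the spring shortens by R_B/k under the reaction it provides: δ_0 − R_B·δ_{BB} = R_B/k. With 1/k = 0.000068 m/kN, R_B = δ_0 / (δ_{BB} + 1/k) = 0.11464 / (0.00742 + 0.000068) = 15.31 kN.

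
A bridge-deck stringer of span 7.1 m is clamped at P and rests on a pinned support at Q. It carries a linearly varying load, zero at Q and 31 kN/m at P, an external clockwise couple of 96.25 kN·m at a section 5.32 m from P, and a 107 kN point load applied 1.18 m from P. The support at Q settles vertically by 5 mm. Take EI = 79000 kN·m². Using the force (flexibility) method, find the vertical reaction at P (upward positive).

R_P = 175.1 kN

Remove the prop at Q; the released (primary) structure is a cantilever built in at P.
Downward deflection at the released point Q due to the loads:
  triangular load, peak 31 at the fixed end: w₀L⁴/(30EI) = 2626/EI
  clockwise couple 96.25 at a = 5.32: M₀a(2L − a)/(2EI) = 2274/EI
  point load 107 at a = 1.18: Pa²(3L − a)/(6EI) = 499.6/EI
  δ_0 = 5399/EI
Tip deflection under a unit load at Q: L³/(3EI) = 119.3/EI.
With EI = 79000 kN·m²: δ_0 = 0.068341 m and δ_{QQ} = 0.00151 m/kN.
Compatibility — the beam at Q must follow the support down by 0.005 m: δ_0 − R_Q·δ_{QQ} = 0.005, so R_Q = (0.068341 − 0.005)/0.00151 = 41.94 kN.
Vertical equilibrium: R_P = ΣP − R_Q = 217.1 − 41.94 = 175.1 kN.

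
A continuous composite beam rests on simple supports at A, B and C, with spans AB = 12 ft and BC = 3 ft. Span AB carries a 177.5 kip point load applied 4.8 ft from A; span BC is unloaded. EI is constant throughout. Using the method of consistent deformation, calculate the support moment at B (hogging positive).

M_B = 286.3 kip·ft

Insert a hinge at B; M_B is the redundant, and each span becomes simply supported.
Discontinuity in slope at B on the released structure — sum the simple-span end rotations:
  span AB: point load 177.5 at a = 4.8: Pab(L + a)/(6LEI) = 1431/EI
  relative rotation θ_0 = (1431 + 0)/EI = 1431/EI
A unit hogging moment at B produces rotation L₁/(3EI) + L₂/(3EI) = 5/EI.
Slope continuity at B: θ_0 = M_B·5/EI, so M_B = 1431/5 = 286.3 kip·ft (hogging).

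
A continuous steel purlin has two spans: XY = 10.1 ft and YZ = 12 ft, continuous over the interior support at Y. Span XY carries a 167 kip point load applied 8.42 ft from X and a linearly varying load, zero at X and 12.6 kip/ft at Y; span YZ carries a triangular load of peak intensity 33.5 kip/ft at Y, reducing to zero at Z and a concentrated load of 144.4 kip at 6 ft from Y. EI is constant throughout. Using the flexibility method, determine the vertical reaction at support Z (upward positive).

R_Z = 98.52 kip

Release continuity at Y by inserting a hinge; the redundant is the internal moment M_Y. The primary structure is two simply-supported spans XY and YZ.
End slopes at the hinge Y, treating each span as simply supported:
  span XY: point load 167 at a = 8.42: Pab(L + a)/(6LEI) = 721.9/EI
  span XY: triangular load, peak 12.6: w₀L³/(45EI) = 288.5/EI
  span YZ: triangular load, peak 33.5: w₀L³/(45EI) = 1286/EI
  span YZ: point load 144.4 at a = 6: Pab(L + b)/(6LEI) = 1300/EI
  relative rotation θ_0 = (1010 + 2586)/EI = 3596/EI
A unit hogging moment at Y produces rotation L₁/(3EI) + L₂/(3EI) = 7.367/EI.
Compatibility: M_Y·(L₁+L₂)/(3EI) = θ_0, giving M_Y = 488.2 kip·ft (hogging).
Span YZ, ΣM about Z: R_Y^{YZ}·12 = 2474 + 488.2, so R_Y^{YZ} = 246.9 kip and R_Z = 345.4 − 246.9 = 98.52 kip.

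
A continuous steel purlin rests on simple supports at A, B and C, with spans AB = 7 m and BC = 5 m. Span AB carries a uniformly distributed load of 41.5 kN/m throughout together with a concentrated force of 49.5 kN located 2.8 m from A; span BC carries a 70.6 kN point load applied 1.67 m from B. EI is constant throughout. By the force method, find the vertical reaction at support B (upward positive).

Take M_B as the redundant. Released structure: two simple spans AB and BC with a hinge at B.
Discontinuity in slope at B on the released structure — sum the simple-span end rotations:
  span AB: UDL 41.5: wL³/(24EI) = 593.1/EI
  span AB: point load 49.5 at a = 2.8: Pab(L + a)/(6LEI) = 135.8/EI
  span BC: point load 70.6 at a = 1.67: Pab(L + b)/(6LEI) = 109/EI
  relative rotation θ_0 = (728.9 + 109)/EI = 837.9/EI
A unit hogging moment at B produces rotation L₁/(3EI) + L₂/(3EI) = 4/EI.
Slope continuity at B: θ_0 = M_B·4/EI, so M_B = 837.9/4 = 209.5 kN·m (hogging).
Span AB, ΣM about A with M_B applied at B: R_B^{AB}·7 = 1155 + 209.5, so R_B^{AB} = 195 kN and R_A = 340 − 195 = 145 kN.
Span BC, ΣM about C: R_B^{BC}·5 = 235.1 + 209.5, so R_B^{BC} = 88.92 kN and R_C = 70.6 − 88.92 = -18.32 kN.
R_B = 195 + 88.92 = 283.9 kN.

R_B = 283.9 kN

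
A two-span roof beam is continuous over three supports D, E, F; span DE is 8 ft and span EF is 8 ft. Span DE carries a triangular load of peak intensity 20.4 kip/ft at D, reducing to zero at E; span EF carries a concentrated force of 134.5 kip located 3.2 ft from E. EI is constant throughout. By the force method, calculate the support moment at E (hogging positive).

M_E = 141.4 kip·ft

Insert a hinge at E; M_E is the redundant, and each span becomes simply supported.
End slopes at the hinge E, treating each span as simply supported:
  span DE: triangular load, peak 20.4: 7w₀L³/(360EI) = 203.1/EI
  span EF: point load 134.5 at a = 3.2: Pab(L + b)/(6LEI) = 550.9/EI
  relative rotation θ_0 = (203.1 + 550.9)/EI = 754/EI
A unit hogging moment at E produces rotation L₁/(3EI) + L₂/(3EI) = 5.333/EI.
Slope continuity at E: θ_0 = M_E·5.333/EI, so M_E = 754/5.333 = 141.4 kip·ft (hogging).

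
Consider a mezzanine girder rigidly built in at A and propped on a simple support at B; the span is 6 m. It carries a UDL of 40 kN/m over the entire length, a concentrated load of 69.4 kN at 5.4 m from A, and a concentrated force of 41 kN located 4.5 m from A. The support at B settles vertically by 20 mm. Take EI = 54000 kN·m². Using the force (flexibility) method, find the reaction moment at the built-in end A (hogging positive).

M_A = 319.4 kN·m

Release the roller at B. Primary structure: cantilever fixed at A.
Free-end deflection of the primary structure under the applied loading (downward +):
  UDL 40: wL⁴/(8EI) = 6480/EI
  point load 69.4 at a = 5.4: Pa²(3L − a)/(6EI) = 4250/EI
  point load 41 at a = 4.5: Pa²(3L − a)/(6EI) = 1868/EI
  δ_0 = 12598/EI
Flexibility coefficient — unit upward force at B: δ_{BB} = L³/(3EI) = 72/EI.
With EI = 54000 kN·m²: δ_0 = 0.23329 m and δ_{BB} = 0.001333 m/kN.
Compatibility — the beam at B must follow the support down by 0.02 m: δ_0 − R_B·δ_{BB} = 0.02, so R_B = (0.23329 − 0.02)/0.001333 = 160 kN.
Moment equilibrium about A: M_A = Σ(load moments about A) − R_B·L = 1279 − 160×6 = 319.4 kN·m.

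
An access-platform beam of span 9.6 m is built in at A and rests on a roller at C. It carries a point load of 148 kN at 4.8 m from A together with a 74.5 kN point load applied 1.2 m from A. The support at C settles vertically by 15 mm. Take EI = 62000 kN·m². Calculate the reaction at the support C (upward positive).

Release the roller at C. Primary structure: cantilever fixed at A.
Deflection at C on the released cantilever, summing each load's contribution:
  point load 148 at a = 4.8: Pa²(3L − a)/(6EI) = 13640/EI
  point load 74.5 at a = 1.2: Pa²(3L − a)/(6EI) = 493.5/EI
  δ_0 = 14133/EI
Flexibility coefficient — unit upward force at C: δ_{CC} = L³/(3EI) = 294.9/EI.
With EI = 62000 kN·m²: δ_0 = 0.22795 m and δ_{CC} = 0.004757 m/kN.
Compatibility — the beam at C must follow the support down by 0.015 m: δ_0 − R_C·δ_{CC} = 0.015, so R_C = (0.22795 − 0.015)/0.004757 = 44.77 kN.

R_C = 44.77 kN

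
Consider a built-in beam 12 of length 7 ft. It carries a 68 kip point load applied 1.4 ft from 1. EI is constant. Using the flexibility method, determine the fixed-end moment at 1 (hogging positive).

Release both end moments; the primary structure is a simply-supported span 12 with redundants M_1 and M_2.
On the primary (simply-supported) span, the end slopes from the loading are:
  at 1: point load 68 at a = 1.4: Pab(L + b)/(6LEI) = 159.9/EI
  at 2: point load 68 at a = 1.4: Pab(L + a)/(6LEI) = 106.6/EI
  θ_10 = 159.9/EI,  θ_20 = 106.6/EI
Flexibility coefficients: a unit moment at one end gives L/(3EI) there and L/(6EI) at the far end, so f₁₁ = f₂₂ = 2.333/EI and f₁₂ = f₂₁ = 1.167/EI.
Compatibility — zero rotation at each built-in end:
  2.333 M_1 + 1.167 M_2 = 159.9
  1.167 M_1 + 2.333 M_2 = 106.6
Solving the pair gives M_1 = 60.93 kip·ft and M_2 = 15.23 kip·ft (hogging).

M_1 = 60.93 kip·ft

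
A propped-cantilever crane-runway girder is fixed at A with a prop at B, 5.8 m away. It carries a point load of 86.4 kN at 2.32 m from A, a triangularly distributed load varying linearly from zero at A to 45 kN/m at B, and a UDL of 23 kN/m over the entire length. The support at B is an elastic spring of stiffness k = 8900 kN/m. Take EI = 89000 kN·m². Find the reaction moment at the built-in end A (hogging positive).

Release the roller at B. Primary structure: cantilever fixed at A.
Free-end deflection of the primary structure under the applied loading (downward +):
  point load 86.4 at a = 2.32: Pa²(3L − a)/(6EI) = 1169/EI
  triangular load, peak 45 at the free end: 11w₀L⁴/(120EI) = 4668/EI
  UDL 23: wL⁴/(8EI) = 3253/EI
  δ_0 = 9090/EI
Tip deflection under a unit load at B: L³/(3EI) = 65.04/EI.
With EI = 89000 kN·m²: δ_0 = 0.10214 m and δ_{BB} = 0.000731 m/kN.
Compatibility — the spring shortens by R_B/k under the reaction it provides: δ_0 − R_B·δ_{BB} = R_B/k. With 1/k = 0.000112 m/kN, R_B = δ_0 / (δ_{BB} + 1/k) = 0.10214 / (0.000731 + 0.000112) = 121.1 kN.
Moment equilibrium about A: M_A = Σ(load moments about A) − R_B·L = 1092 − 121.1×5.8 = 389.3 kN·m.

M_A = 389.3 kN·m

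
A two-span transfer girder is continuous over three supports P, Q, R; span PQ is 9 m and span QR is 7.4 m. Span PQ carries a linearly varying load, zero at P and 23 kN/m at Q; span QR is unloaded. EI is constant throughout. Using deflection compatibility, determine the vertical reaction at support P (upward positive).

Release continuity at Q by inserting a hinge; the redundant is the internal moment M_Q. The primary structure is two simply-supported spans PQ and QR.
Discontinuity in slope at Q on the released structure — sum the simple-span end rotations:
  span PQ: triangular load, peak 23: w₀L³/(45EI) = 372.6/EI
  relative rotation θ_0 = (372.6 + 0)/EI = 372.6/EI
A unit hogging moment at Q produces rotation L₁/(3EI) + L₂/(3EI) = 5.467/EI.
Slope continuity at Q: θ_0 = M_Q·5.467/EI, so M_Q = 372.6/5.467 = 68.16 kN·m (hogging).
Span PQ, ΣM about P with M_Q applied at Q: R_Q^{PQ}·9 = 621 + 68.16, so R_Q^{PQ} = 76.57 kN and R_P = 103.5 − 76.57 = 26.93 kN.

R_P = 26.93 kN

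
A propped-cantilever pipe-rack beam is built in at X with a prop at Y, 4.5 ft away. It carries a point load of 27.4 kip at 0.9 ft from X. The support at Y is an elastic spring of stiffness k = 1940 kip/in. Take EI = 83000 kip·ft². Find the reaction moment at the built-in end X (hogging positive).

Take the reaction at Y as the redundant and release it; the primary structure is a cantilever fixed at X.
Free-end deflection of the primary structure under the applied loading (downward +):
  point load 27.4 at a = 0.9: Pa²(3L − a)/(6EI) = 46.61/EI
Flexibility coefficient — unit upward force at Y: δ_{YY} = L³/(3EI) = 30.38/EI.
With EI = 83000 kip·ft²: δ_0 = 0.000562 ft and δ_{YY} = 0.000366 ft/kip.
Compatibility — the spring shortens by R_Y/k under the reaction it provides: δ_0 − R_Y·δ_{YY} = R_Y/k. With 1/k = 1/(1940×12) ft/kip = 0.000043 ft/kip, R_Y = δ_0 / (δ_{YY} + 1/k) = 0.000562 / (0.000366 + 0.000043) = 1.373 kip.
Moment equilibrium about X: M_X = Σ(load moments about X) − R_Y·L = 24.66 − 1.373×4.5 = 18.48 kip·ft.

M_X = 18.48 kip·ft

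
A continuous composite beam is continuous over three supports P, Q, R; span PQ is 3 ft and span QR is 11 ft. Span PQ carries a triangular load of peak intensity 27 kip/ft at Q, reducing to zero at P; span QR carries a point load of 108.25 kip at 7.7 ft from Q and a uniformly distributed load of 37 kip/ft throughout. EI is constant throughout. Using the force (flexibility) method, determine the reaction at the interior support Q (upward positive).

R_Q = 505.2 kip

Insert a hinge at Q; M_Q is the redundant, and each span becomes simply supported.
Discontinuity in slope at Q on the released structure — sum the simple-span end rotations:
  span PQ: triangular load, peak 27: w₀L³/(45EI) = 16.2/EI
  span QR: point load 108.25 at a = 7.7: Pab(L + b)/(6LEI) = 596/EI
  span QR: UDL 37: wL³/(24EI) = 2052/EI
  relative rotation θ_0 = (16.2 + 2648)/EI = 2664/EI
A unit hogging moment at Q produces rotation L₁/(3EI) + L₂/(3EI) = 4.667/EI.
Slope continuity at Q: θ_0 = M_Q·4.667/EI, so M_Q = 2664/4.667 = 570.9 kip·ft (hogging).
Span PQ, ΣM about P with M_Q applied at Q: R_Q^{PQ}·3 = 81 + 570.9, so R_Q^{PQ} = 217.3 kip and R_P = 40.5 − 217.3 = -176.8 kip.
Span QR, ΣM about R: R_Q^{QR}·11 = 2596 + 570.9, so R_Q^{QR} = 287.9 kip and R_R = 515.2 − 287.9 = 227.4 kip.
R_Q = 217.3 + 287.9 = 505.2 kip.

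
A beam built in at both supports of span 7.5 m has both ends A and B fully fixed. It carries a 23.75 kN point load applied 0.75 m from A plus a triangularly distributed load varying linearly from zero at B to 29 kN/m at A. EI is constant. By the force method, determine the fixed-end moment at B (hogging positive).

Release both end moments; the primary structure is a simply-supported span AB with redundants M_A and M_B.
End rotations of the released simple span under the applied load (×1/EI):
  at A: point load 23.75 at a = 0.75: Pab(L + b)/(6LEI) = 38.07/EI
  at B: point load 23.75 at a = 0.75: Pab(L + a)/(6LEI) = 22.04/EI
  at A: triangular load, peak 29: w₀L³/(45EI) = 271.9/EI
  at B: triangular load, peak 29: 7w₀L³/(360EI) = 237.9/EI
  θ_A0 = 309.9/EI,  θ_B0 = 259.9/EI
Flexibility coefficients: a unit moment at one end gives L/(3EI) there and L/(6EI) at the far end, so f₁₁ = f₂₂ = 2.5/EI and f₁₂ = f₂₁ = 1.25/EI.
Compatibility — zero rotation at each built-in end:
  2.5 M_A + 1.25 M_B = 309.9
  1.25 M_A + 2.5 M_B = 259.9
Solving the pair gives M_A = 95.99 kN·m and M_B = 55.98 kN·m (hogging).

M_B = 55.98 kN·m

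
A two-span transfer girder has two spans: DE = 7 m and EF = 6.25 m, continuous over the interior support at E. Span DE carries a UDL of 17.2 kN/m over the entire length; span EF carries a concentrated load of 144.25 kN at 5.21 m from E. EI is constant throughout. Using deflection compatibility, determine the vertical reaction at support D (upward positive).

Take M_E as the redundant. Released structure: two simple spans DE and EF with a hinge at E.
Discontinuity in slope at E on the released structure — sum the simple-span end rotations:
  span DE: UDL 17.2: wL³/(24EI) = 245.8/EI
  span EF: point load 144.25 at a = 5.21: Pab(L + b)/(6LEI) = 151.9/EI
  relative rotation θ_0 = (245.8 + 151.9)/EI = 397.8/EI
A unit hogging moment at E produces rotation L₁/(3EI) + L₂/(3EI) = 4.417/EI.
Compatibility: M_E·(L₁+L₂)/(3EI) = θ_0, giving M_E = 90.06 kN·m (hogging).
Span DE, ΣM about D with M_E applied at E: R_E^{DE}·7 = 421.4 + 90.06, so R_E^{DE} = 73.07 kN and R_D = 120.4 − 73.07 = 47.33 kN.

R_D = 47.33 kN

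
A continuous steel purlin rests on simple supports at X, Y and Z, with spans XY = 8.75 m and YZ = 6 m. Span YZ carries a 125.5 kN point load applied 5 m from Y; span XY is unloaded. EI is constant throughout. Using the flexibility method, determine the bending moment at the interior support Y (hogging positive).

M_Y = 24.82 kN·m

Take M_Y as the redundant. Released structure: two simple spans XY and YZ with a hinge at Y.
Rotations at Y on the released spans (each span's end-slope, ×1/EI):
  span YZ: point load 125.5 at a = 5: Pab(L + b)/(6LEI) = 122/EI
  relative rotation θ_0 = (0 + 122)/EI = 122/EI
A unit hogging moment at Y produces rotation L₁/(3EI) + L₂/(3EI) = 4.917/EI.
Slope continuity at Y: θ_0 = M_Y·4.917/EI, so M_Y = 122/4.917 = 24.82 kN·m (hogging).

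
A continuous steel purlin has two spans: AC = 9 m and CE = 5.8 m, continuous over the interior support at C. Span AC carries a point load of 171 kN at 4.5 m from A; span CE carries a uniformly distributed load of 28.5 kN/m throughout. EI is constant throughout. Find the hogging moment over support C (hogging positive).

M_C = 222.4 kN·m

Release continuity at C by inserting a hinge; the redundant is the internal moment M_C. The primary structure is two simply-supported spans AC and CE.
End slopes at the hinge C, treating each span as simply supported:
  span AC: point load 171 at a = 4.5: Pab(L + a)/(6LEI) = 865.7/EI
  span CE: UDL 28.5: wL³/(24EI) = 231.7/EI
  relative rotation θ_0 = (865.7 + 231.7)/EI = 1097/EI
A unit hogging moment at C produces rotation L₁/(3EI) + L₂/(3EI) = 4.933/EI.
Compatibility: M_C·(L₁+L₂)/(3EI) = θ_0, giving M_C = 222.4 kN·m (hogging).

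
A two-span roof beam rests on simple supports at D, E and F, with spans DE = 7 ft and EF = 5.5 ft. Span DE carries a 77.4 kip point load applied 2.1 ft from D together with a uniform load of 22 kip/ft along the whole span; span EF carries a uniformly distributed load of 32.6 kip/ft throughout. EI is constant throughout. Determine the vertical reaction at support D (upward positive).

Release continuity at E by inserting a hinge; the redundant is the internal moment M_E. The primary structure is two simply-supported spans DE and EF.
End slopes at the hinge E, treating each span as simply supported:
  span DE: point load 77.4 at a = 2.1: Pab(L + a)/(6LEI) = 172.6/EI
  span DE: UDL 22: wL³/(24EI) = 314.4/EI
  span EF: UDL 32.6: wL³/(24EI) = 226/EI
  relative rotation θ_0 = (487 + 226)/EI = 713/EI
A unit hogging moment at E produces rotation L₁/(3EI) + L₂/(3EI) = 4.167/EI.
Compatibility: M_E·(L₁+L₂)/(3EI) = θ_0, giving M_E = 171.1 kip·ft (hogging).
Span DE, ΣM about D with M_E applied at E: R_E^{DE}·7 = 701.5 + 171.1, so R_E^{DE} = 124.7 kip and R_D = 231.4 − 124.7 = 106.7 kip.

R_D = 106.7 kip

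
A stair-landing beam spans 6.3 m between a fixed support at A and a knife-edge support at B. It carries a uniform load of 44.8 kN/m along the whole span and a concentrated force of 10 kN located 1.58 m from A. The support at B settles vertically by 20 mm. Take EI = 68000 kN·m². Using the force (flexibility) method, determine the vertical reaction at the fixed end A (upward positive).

Remove the prop at B; the released (primary) structure is a cantilever built in at A.
Deflection at B on the released cantilever, summing each load's contribution:
  UDL 44.8: wL⁴/(8EI) = 8822/EI
  point load 10 at a = 1.58: Pa²(3L − a)/(6EI) = 72.06/EI
  δ_0 = 8894/EI
Flexibility coefficient — unit upward force at B: δ_{BB} = L³/(3EI) = 83.35/EI.
With EI = 68000 kN·m²: δ_0 = 0.13079 m and δ_{BB} = 0.001226 m/kN.
Compatibility — the beam at B must follow the support down by 0.02 m: δ_0 − R_B·δ_{BB} = 0.02, so R_B = (0.13079 − 0.02)/0.001226 = 90.39 kN.
Vertical equilibrium: R_A = ΣP − R_B = 292.2 − 90.39 = 201.9 kN.

R_A = 201.9 kN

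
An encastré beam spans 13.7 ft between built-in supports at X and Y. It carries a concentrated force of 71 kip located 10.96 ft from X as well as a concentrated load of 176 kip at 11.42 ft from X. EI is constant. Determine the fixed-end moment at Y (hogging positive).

Take the two fixed-end moments M_X, M_Y as redundants; the released structure is the simple span XY.
End rotations of the released simple span under the applied load (×1/EI):
  at X: point load 71 at a = 10.96: Pab(L + b)/(6LEI) = 426.4/EI
  at Y: point load 71 at a = 10.96: Pab(L + a)/(6LEI) = 639.6/EI
  at X: point load 176 at a = 11.42: Pab(L + b)/(6LEI) = 890.9/EI
  at Y: point load 176 at a = 11.42: Pab(L + a)/(6LEI) = 1400/EI
  θ_X0 = 1317/EI,  θ_Y0 = 2040/EI
Flexibility coefficients: a unit moment at one end gives L/(3EI) there and L/(6EI) at the far end, so f₁₁ = f₂₂ = 4.567/EI and f₁₂ = f₂₁ = 2.283/EI.
Compatibility — zero rotation at each built-in end:
  4.567 M_X + 2.283 M_Y = 1317
  2.283 M_X + 4.567 M_Y = 2040
Solving the pair gives M_X = 86.79 kip·ft and M_Y = 403.3 kip·ft (hogging).

M_Y = 403.3 kip·ft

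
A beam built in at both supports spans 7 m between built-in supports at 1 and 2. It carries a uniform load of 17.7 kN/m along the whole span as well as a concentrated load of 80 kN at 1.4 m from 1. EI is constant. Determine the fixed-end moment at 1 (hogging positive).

Take the two fixed-end moments M_1, M_2 as redundants; the released structure is the simple span 12.
Simple-span end rotations at 1 and 2 under the given loads:
  at 1: UDL 17.7: wL³/(24EI) = 253/EI
  at 2: UDL 17.7: wL³/(24EI) = 253/EI
  at 1: point load 80 at a = 1.4: Pab(L + b)/(6LEI) = 188.2/EI
  at 2: point load 80 at a = 1.4: Pab(L + a)/(6LEI) = 125.4/EI
  θ_10 = 441.1/EI,  θ_20 = 378.4/EI
Flexibility coefficients: a unit moment at one end gives L/(3EI) there and L/(6EI) at the far end, so f₁₁ = f₂₂ = 2.333/EI and f₁₂ = f₂₁ = 1.167/EI.
Compatibility — zero rotation at each built-in end:
  2.333 M_1 + 1.167 M_2 = 441.1
  1.167 M_1 + 2.333 M_2 = 378.4
Solving the pair gives M_1 = 144 kN·m and M_2 = 90.19 kN·m (hogging).

M_1 = 144 kN·m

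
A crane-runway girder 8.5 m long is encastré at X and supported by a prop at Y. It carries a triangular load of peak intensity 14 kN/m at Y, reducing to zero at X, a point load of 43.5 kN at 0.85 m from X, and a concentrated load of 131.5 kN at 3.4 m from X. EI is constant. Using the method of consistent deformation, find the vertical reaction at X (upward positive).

R_X = 173.8 kN

Choose R_Y as the redundant. The primary structure is the cantilever fixed at X.
Downward deflection at the released point Y due to the loads:
  triangular load, peak 14 at the free end: 11w₀L⁴/(120EI) = 6699/EI
  point load 43.5 at a = 0.85: Pa²(3L − a)/(6EI) = 129.1/EI
  point load 131.5 at a = 3.4: Pa²(3L − a)/(6EI) = 5599/EI
  δ_0 = 12427/EI
Tip deflection under a unit load at Y: L³/(3EI) = 204.7/EI.
Compatibility at Y: δ_0 − R_Y·δ_{YY} = 0, so R_Y = 12427/204.7 = 60.71 kN.
Vertical equilibrium: R_X = ΣP − R_Y = 234.5 − 60.71 = 173.8 kN.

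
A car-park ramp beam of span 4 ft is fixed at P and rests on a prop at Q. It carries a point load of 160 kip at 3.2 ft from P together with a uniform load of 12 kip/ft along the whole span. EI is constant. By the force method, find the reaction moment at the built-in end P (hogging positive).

Choose R_Q as the redundant. The primary structure is the cantilever fixed at P.
Downward deflection at the released point Q due to the loads:
  point load 160 at a = 3.2: Pa²(3L − a)/(6EI) = 2403/EI
  UDL 12: wL⁴/(8EI) = 384/EI
  δ_0 = 2787/EI
Flexibility coefficient — unit upward force at Q: δ_{QQ} = L³/(3EI) = 21.33/EI.
The prop prevents deflection at Q: R_Q = δ_0/δ_{QQ} = 2787/21.33 = 130.6 kip.
Moment equilibrium about P: M_P = Σ(load moments about P) − R_Q·L = 608 − 130.6×4 = 85.44 kip·ft.

M_P = 85.44 kip·ft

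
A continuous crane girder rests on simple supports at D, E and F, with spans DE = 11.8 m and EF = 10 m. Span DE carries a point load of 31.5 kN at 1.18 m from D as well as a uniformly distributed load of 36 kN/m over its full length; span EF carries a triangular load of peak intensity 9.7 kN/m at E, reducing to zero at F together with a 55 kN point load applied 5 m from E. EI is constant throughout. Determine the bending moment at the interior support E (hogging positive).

M_E = 426.1 kN·m

Release continuity at E by inserting a hinge; the redundant is the internal moment M_E. The primary structure is two simply-supported spans DE and EF.
End slopes at the hinge E, treating each span as simply supported:
  span DE: point load 31.5 at a = 1.18: Pab(L + a)/(6LEI) = 72.37/EI
  span DE: UDL 36: wL³/(24EI) = 2465/EI
  span EF: triangular load, peak 9.7: w₀L³/(45EI) = 215.6/EI
  span EF: point load 55 at a = 5: Pab(L + b)/(6LEI) = 343.8/EI
  relative rotation θ_0 = (2537 + 559.3)/EI = 3096/EI
A unit hogging moment at E produces rotation L₁/(3EI) + L₂/(3EI) = 7.267/EI.
Slope continuity at E: θ_0 = M_E·7.267/EI, so M_E = 3096/7.267 = 426.1 kN·m (hogging).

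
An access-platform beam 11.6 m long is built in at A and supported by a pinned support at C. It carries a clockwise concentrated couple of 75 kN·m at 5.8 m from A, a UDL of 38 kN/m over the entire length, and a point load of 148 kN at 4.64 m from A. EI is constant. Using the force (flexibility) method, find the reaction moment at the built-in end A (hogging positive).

M_A = 959.4 kN·m

Choose R_C as the redundant. The primary structure is the cantilever fixed at A.
Free-end deflection of the primary structure under the applied loading (downward +):
  clockwise couple 75 at a = 5.8: M₀a(2L − a)/(2EI) = 3784/EI
  UDL 38: wL⁴/(8EI) = 86005/EI
  point load 148 at a = 4.64: Pa²(3L − a)/(6EI) = 16017/EI
  δ_0 = 105807/EI
Flexibility coefficient — unit upward force at C: δ_{CC} = L³/(3EI) = 520.3/EI.
The prop prevents deflection at C: R_C = δ_0/δ_{CC} = 105807/520.3 = 203.4 kN.
Moment equilibrium about A: M_A = Σ(load moments about A) − R_C·L = 3318 − 203.4×11.6 = 959.4 kN·m.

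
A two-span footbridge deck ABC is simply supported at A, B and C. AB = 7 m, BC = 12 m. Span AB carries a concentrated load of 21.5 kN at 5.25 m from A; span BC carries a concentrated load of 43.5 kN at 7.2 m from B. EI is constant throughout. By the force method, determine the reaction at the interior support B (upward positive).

Insert a hinge at B; M_B is the redundant, and each span becomes simply supported.
Discontinuity in slope at B on the released structure — sum the simple-span end rotations:
  span AB: point load 21.5 at a = 5.25: Pab(L + a)/(6LEI) = 57.61/EI
  span BC: point load 43.5 at a = 7.2: Pab(L + b)/(6LEI) = 350.8/EI
  relative rotation θ_0 = (57.61 + 350.8)/EI = 408.4/EI
A unit hogging moment at B produces rotation L₁/(3EI) + L₂/(3EI) = 6.333/EI.
Slope continuity at B: θ_0 = M_B·6.333/EI, so M_B = 408.4/6.333 = 64.48 kN·m (hogging).
Span AB, ΣM about A with M_B applied at B: R_B^{AB}·7 = 112.9 + 64.48, so R_B^{AB} = 25.34 kN and R_A = 21.5 − 25.34 = -3.837 kN.
Span BC, ΣM about C: R_B^{BC}·12 = 208.8 + 64.48, so R_B^{BC} = 22.77 kN and R_C = 43.5 − 22.77 = 20.73 kN.
R_B = 25.34 + 22.77 = 48.11 kN.

R_B = 48.11 kN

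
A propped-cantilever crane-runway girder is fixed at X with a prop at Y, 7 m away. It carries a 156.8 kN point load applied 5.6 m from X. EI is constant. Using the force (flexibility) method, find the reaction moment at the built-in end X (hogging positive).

Release the roller at Y. Primary structure: cantilever fixed at X.
Deflection at Y on the released cantilever, summing each load's contribution:
  point load 156.8 at a = 5.6: Pa²(3L − a)/(6EI) = 12621/EI
Tip deflection under a unit load at Y: L³/(3EI) = 114.3/EI.
The prop prevents deflection at Y: R_Y = δ_0/δ_{YY} = 12621/114.3 = 110.4 kN.
Moment equilibrium about X: M_X = Σ(load moments about X) − R_Y·L = 878.1 − 110.4×7 = 105.4 kN·m.

M_X = 105.4 kN·m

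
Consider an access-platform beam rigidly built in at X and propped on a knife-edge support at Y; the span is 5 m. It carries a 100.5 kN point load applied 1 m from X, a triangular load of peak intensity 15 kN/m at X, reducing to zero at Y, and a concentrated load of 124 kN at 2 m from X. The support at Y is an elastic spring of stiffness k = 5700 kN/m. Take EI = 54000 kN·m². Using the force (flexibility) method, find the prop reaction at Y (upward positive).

Remove the prop at Y; the released (primary) structure is a cantilever built in at X.
Downward deflection at the released point Y due to the loads:
  point load 100.5 at a = 1: Pa²(3L − a)/(6EI) = 234.5/EI
  triangular load, peak 15 at the fixed end: w₀L⁴/(30EI) = 312.5/EI
  point load 124 at a = 2: Pa²(3L − a)/(6EI) = 1075/EI
  δ_0 = 1622/EI
Tip deflection under a unit load at Y: L³/(3EI) = 41.67/EI.
With EI = 54000 kN·m²: δ_0 = 0.030031 m and δ_{YY} = 0.000772 m/kN.
Compatibility — the spring shortens by R_Y/k under the reaction it provides: δ_0 − R_Y·δ_{YY} = R_Y/k. With 1/k = 0.000175 m/kN, R_Y = δ_0 / (δ_{YY} + 1/k) = 0.030031 / (0.000772 + 0.000175) = 31.71 kN.

R_Y = 31.71 kN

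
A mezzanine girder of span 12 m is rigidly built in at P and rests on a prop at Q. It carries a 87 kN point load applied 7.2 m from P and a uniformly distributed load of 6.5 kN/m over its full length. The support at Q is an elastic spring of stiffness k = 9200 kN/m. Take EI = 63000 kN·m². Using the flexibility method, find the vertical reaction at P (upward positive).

R_P = 98.95 kN

Release the roller at Q. Primary structure: cantilever fixed at P.
Primary-structure tip deflection at Q by superposition:
  point load 87 at a = 7.2: Pa²(3L − a)/(6EI) = 21648/EI
  UDL 6.5: wL⁴/(8EI) = 16848/EI
  δ_0 = 38496/EI
Flexibility coefficient — unit upward force at Q: δ_{QQ} = L³/(3EI) = 576/EI.
With EI = 63000 kN·m²: δ_0 = 0.61105 m and δ_{QQ} = 0.009143 m/kN.
Compatibility — the spring shortens by R_Q/k under the reaction it provides: δ_0 − R_Q·δ_{QQ} = R_Q/k. With 1/k = 0.000109 m/kN, R_Q = δ_0 / (δ_{QQ} + 1/k) = 0.61105 / (0.009143 + 0.000109) = 66.05 kN.
Vertical equilibrium: R_P = ΣP − R_Q = 165 − 66.05 = 98.95 kN.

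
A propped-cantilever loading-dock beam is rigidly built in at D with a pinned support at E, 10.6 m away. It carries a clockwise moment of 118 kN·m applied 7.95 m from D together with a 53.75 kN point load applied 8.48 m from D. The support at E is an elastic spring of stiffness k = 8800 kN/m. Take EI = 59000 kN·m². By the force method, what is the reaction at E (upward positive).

R_E = 52.61 kN

Remove the prop at E; the released (primary) structure is a cantilever built in at D.
Free-end deflection of the primary structure under the applied loading (downward +):
  clockwise couple 118 at a = 7.95: M₀a(2L − a)/(2EI) = 6215/EI
  point load 53.75 at a = 8.48: Pa²(3L − a)/(6EI) = 15023/EI
  δ_0 = 21238/EI
Tip deflection under a unit load at E: L³/(3EI) = 397/EI.
With EI = 59000 kN·m²: δ_0 = 0.35996 m and δ_{EE} = 0.006729 m/kN.
Compatibility — the spring shortens by R_E/k under the reaction it provides: δ_0 − R_E·δ_{EE} = R_E/k. With 1/k = 0.000114 m/kN, R_E = δ_0 / (δ_{EE} + 1/k) = 0.35996 / (0.006729 + 0.000114) = 52.61 kN.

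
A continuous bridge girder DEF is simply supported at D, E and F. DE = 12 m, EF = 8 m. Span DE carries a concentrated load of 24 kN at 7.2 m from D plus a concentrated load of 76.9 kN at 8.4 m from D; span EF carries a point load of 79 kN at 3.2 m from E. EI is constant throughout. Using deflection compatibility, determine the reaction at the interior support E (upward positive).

Take M_E as the redundant. Released structure: two simple spans DE and EF with a hinge at E.
End slopes at the hinge E, treating each span as simply supported:
  span DE: point load 24 at a = 7.2: Pab(L + a)/(6LEI) = 221.2/EI
  span DE: point load 76.9 at a = 8.4: Pab(L + a)/(6LEI) = 658.9/EI
  span EF: point load 79 at a = 3.2: Pab(L + b)/(6LEI) = 323.6/EI
  relative rotation θ_0 = (880.1 + 323.6)/EI = 1204/EI
A unit hogging moment at E produces rotation L₁/(3EI) + L₂/(3EI) = 6.667/EI.
Slope continuity at E: θ_0 = M_E·6.667/EI, so M_E = 1204/6.667 = 180.5 kN·m (hogging).
Span DE, ΣM about D with M_E applied at E: R_E^{DE}·12 = 818.8 + 180.5, so R_E^{DE} = 83.28 kN and R_D = 100.9 − 83.28 = 17.62 kN.
Span EF, ΣM about F: R_E^{EF}·8 = 379.2 + 180.5, so R_E^{EF} = 69.97 kN and R_F = 79 − 69.97 = 9.032 kN.
R_E = 83.28 + 69.97 = 153.2 kN.

R_E = 153.2 kN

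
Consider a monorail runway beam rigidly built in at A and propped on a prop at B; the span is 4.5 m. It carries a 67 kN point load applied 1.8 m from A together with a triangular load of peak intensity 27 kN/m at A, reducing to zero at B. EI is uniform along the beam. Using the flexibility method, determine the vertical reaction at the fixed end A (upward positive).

Take the reaction at B as the redundant and release it; the primary structure is a cantilever fixed at A.
Downward deflection at the released point B due to the loads:
  point load 67 at a = 1.8: Pa²(3L − a)/(6EI) = 423.3/EI
  triangular load, peak 27 at the fixed end: w₀L⁴/(30EI) = 369.1/EI
  δ_0 = 792.4/EI
Flexibility coefficient — unit upward force at B: δ_{BB} = L³/(3EI) = 30.38/EI.
Compatibility at B: δ_0 − R_B·δ_{BB} = 0, so R_B = 792.4/30.38 = 26.09 kN.
Vertical equilibrium: R_A = ΣP − R_B = 127.8 − 26.09 = 101.7 kN.

R_A = 101.7 kN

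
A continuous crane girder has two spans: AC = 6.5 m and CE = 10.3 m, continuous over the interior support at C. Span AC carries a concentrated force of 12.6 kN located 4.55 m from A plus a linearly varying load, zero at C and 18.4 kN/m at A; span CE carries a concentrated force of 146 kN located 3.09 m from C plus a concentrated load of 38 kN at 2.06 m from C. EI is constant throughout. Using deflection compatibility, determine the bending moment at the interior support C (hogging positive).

M_C = 222.3 kN·m

Release continuity at C by inserting a hinge; the redundant is the internal moment M_C. The primary structure is two simply-supported spans AC and CE.
Rotations at C on the released spans (each span's end-slope, ×1/EI):
  span AC: point load 12.6 at a = 4.55: Pab(L + a)/(6LEI) = 31.67/EI
  span AC: triangular load, peak 18.4: 7w₀L³/(360EI) = 98.25/EI
  span CE: point load 146 at a = 3.09: Pab(L + b)/(6LEI) = 921.6/EI
  span CE: point load 38 at a = 2.06: Pab(L + b)/(6LEI) = 193.5/EI
  relative rotation θ_0 = (129.9 + 1115)/EI = 1245/EI
A unit hogging moment at C produces rotation L₁/(3EI) + L₂/(3EI) = 5.6/EI.
Slope continuity at C: θ_0 = M_C·5.6/EI, so M_C = 1245/5.6 = 222.3 kN·m (hogging).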